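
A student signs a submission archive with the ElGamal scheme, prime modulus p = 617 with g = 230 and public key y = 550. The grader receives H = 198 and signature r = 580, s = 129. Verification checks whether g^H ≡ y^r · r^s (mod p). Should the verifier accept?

Left side g^H mod p:
Squares mod 617: 230^1≡230, 230^2≡455, 230^4≡330, 230^8≡308, 230^16≡463, 230^32≡270, 230^64≡94, 230^128≡198
198 = 128 + 64 + 4 + 2, so 230^198 ≡ 198·94·330·455 ≡ 126 (mod 617)
Right side y^r · r^s mod p:
Squares mod 617: 550^1≡550, 550^2≡170, 550^4≡518, 550^8≡546, 550^16≡105, 550^32≡536, 550^64≡391, 550^128≡482, 550^256≡332, 550^512≡398
580 = 512 + 64 + 4, so 550^580 ≡ 398·391·518 ≡ 308 (mod 617)
Squares mod 617: 580^1≡580, 580^2≡135, 580^4≡332, 580^8≡398, 580^16≡452, 580^32≡77, 580^64≡376, 580^128≡83
129 = 128 + 1, so 580^129 ≡ 83·580 ≡ 14 (mod 617)
308·14 = 4312 ≡ 610 (mod 617)
126 ≠ 610, so verification fails.

reject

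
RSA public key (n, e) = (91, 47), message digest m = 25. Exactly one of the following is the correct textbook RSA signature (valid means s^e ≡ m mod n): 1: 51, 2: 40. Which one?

Candidate 1: Squares mod 91: 51^1≡51, 51^2≡53, 51^4≡79, 51^8≡53, 51^16≡79, 51^32≡53; 47 = 32 + 8 + 4 + 2 + 1, so 51^47 ≡ 53·53·79·53·51 ≡ 25 (mod 91)
  → matches m = 25
Candidate 2: Squares mod 91: 40^1≡40, 40^2≡53, 40^4≡79, 40^8≡53, 40^16≡79, 40^32≡53; 47 = 32 + 8 + 4 + 2 + 1, so 40^47 ≡ 53·53·79·53·40 ≡ 66 (mod 91)

1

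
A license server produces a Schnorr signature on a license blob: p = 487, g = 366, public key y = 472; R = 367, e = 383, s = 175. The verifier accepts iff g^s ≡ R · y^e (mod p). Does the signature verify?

does not verify

g^s mod p:
366^2 = 133956 ≡ 31
366^4 ≡ 31^2 = 961 ≡ 474
366^8 ≡ 474^2 = 224676 ≡ 169
366^16 ≡ 169^2 = 28561 ≡ 315
366^32 ≡ 315^2 = 99225 ≡ 364
366^64 ≡ 364^2 = 132496 ≡ 32
366^128 ≡ 32^2 = 1024 ≡ 50
175 = 128 + 32 + 8 + 4 + 2 + 1, so 366^175 ≡ 50·364·169·474·31·366 ≡ 48 (mod 487)
R · y^e mod p:
472^2 = 222784 ≡ 225
472^4 ≡ 225^2 = 50625 ≡ 464
472^8 ≡ 464^2 = 215296 ≡ 42
472^16 ≡ 42^2 = 1764 ≡ 303
472^32 ≡ 303^2 = 91809 ≡ 253
472^64 ≡ 253^2 = 64009 ≡ 212
472^128 ≡ 212^2 = 44944 ≡ 140
472^256 ≡ 140^2 = 19600 ≡ 120
383 = 256 + 64 + 32 + 16 + 8 + 4 + 2 + 1, so 472^383 ≡ 120·212·253·303·42·464·225·472 ≡ 341 (mod 487)
367·341 = 125147 ≡ 475 (mod 487)
48 ≠ 475; the check fails.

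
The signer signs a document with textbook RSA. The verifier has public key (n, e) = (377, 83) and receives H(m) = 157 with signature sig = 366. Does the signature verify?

does not verify

Squares mod 377: sig^1≡366, sig^2≡121, sig^4≡315, sig^8≡74, sig^16≡198, sig^32≡373, sig^64≡16
83 = 64 + 16 + 2 + 1, so sig^83 ≡ 16·198·121·366 ≡ 137 (mod 377)
137 ≠ 157, so verification fails.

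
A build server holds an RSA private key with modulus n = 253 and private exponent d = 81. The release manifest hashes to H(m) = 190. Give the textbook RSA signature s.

146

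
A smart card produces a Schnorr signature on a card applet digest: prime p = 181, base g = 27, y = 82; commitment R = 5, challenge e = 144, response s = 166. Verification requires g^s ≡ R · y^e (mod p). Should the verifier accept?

g^s mod p:
27^166 mod 181 = 27
R · y^e mod p:
82^144 mod 181 = 59
5·59 = 295 ≡ 114 (mod 181)
27 ≠ 114; the check fails.

reject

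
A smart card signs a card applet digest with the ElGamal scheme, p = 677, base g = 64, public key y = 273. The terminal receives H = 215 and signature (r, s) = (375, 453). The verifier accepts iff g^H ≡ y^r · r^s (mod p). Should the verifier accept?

Left side g^H mod p:
Squares mod 677: 64^1≡64, 64^2≡34, 64^4≡479, 64^8≡615, 64^16≡459, 64^32≡134, 64^64≡354, 64^128≡71
215 = 128 + 64 + 16 + 4 + 2 + 1, so 64^215 ≡ 71·354·459·479·34·64 ≡ 222 (mod 677)
Right side y^r · r^s mod p:
Squares mod 677: 273^1≡273, 273^2≡59, 273^4≡96, 273^8≡415, 273^16≡267, 273^32≡204, 273^64≡319, 273^128≡211, 273^256≡516
375 = 256 + 64 + 32 + 16 + 4 + 2 + 1, so 273^375 ≡ 516·319·204·267·96·59·273 ≡ 163 (mod 677)
Squares mod 677: 375^1≡375, 375^2≡486, 375^4≡600, 375^8≡513, 375^16≡493, 375^32≡6, 375^64≡36, 375^128≡619, 375^256≡656
453 = 256 + 128 + 64 + 4 + 1, so 375^453 ≡ 656·619·36·600·375 ≡ 183 (mod 677)
163·183 = 29829 ≡ 41 (mod 677)
222 ≠ 41, so verification fails.

reject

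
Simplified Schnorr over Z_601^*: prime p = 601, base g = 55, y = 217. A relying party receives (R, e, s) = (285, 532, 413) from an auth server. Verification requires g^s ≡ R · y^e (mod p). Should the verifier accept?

accept

g^s mod p:
Squares mod 601: 55^1≡55, 55^2≡20, 55^4≡400, 55^8≡134, 55^16≡527, 55^32≡67, 55^64≡282, 55^128≡192, 55^256≡203
413 = 256 + 128 + 16 + 8 + 4 + 1, so 55^413 ≡ 203·192·527·134·400·55 ≡ 29 (mod 601)
R · y^e mod p:
Squares mod 601: 217^1≡217, 217^2≡211, 217^4≡47, 217^8≡406, 217^16≡162, 217^32≡401, 217^64≡334, 217^128≡371, 217^256≡12, 217^512≡144
532 = 512 + 16 + 4, so 217^532 ≡ 144·162·47 ≡ 192 (mod 601)
285·192 = 54720 ≡ 29 (mod 601)
29 ≡ 29 (mod 601); signature holds.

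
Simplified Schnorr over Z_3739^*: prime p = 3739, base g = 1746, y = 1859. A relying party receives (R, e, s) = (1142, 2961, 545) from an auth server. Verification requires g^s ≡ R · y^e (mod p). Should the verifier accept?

accept

g^s mod p:
1746^2 = 3048516 ≡ 1231
1746^4 ≡ 1231^2 = 1515361 ≡ 1066
1746^8 ≡ 1066^2 = 1136356 ≡ 3439
1746^16 ≡ 3439^2 = 11826721 ≡ 264
1746^32 ≡ 264^2 = 69696 ≡ 2394
1746^64 ≡ 2394^2 = 5731236 ≡ 3088
1746^128 ≡ 3088^2 = 9535744 ≡ 1294
1746^256 ≡ 1294^2 = 1674436 ≡ 3103
1746^512 ≡ 3103^2 = 9628609 ≡ 684
545 = 512 + 32 + 1, so 1746^545 ≡ 684·2394·1746 ≡ 537 (mod 3739)
R · y^e mod p:
1859^2 = 3455881 ≡ 1045
1859^4 ≡ 1045^2 = 1092025 ≡ 237
1859^8 ≡ 237^2 = 56169 ≡ 84
1859^16 ≡ 84^2 = 7056 ≡ 3317
1859^32 ≡ 3317^2 = 11002489 ≡ 2351
1859^64 ≡ 2351^2 = 5527201 ≡ 959
1859^128 ≡ 959^2 = 919681 ≡ 3626
1859^256 ≡ 3626^2 = 13147876 ≡ 1552
1859^512 ≡ 1552^2 = 2408704 ≡ 788
1859^1024 ≡ 788^2 = 620944 ≡ 270
1859^2048 ≡ 270^2 = 72900 ≡ 1859
2961 = 2048 + 512 + 256 + 128 + 16 + 1, so 1859^2961 ≡ 1859·788·1552·3626·3317·1859 ≡ 1942 (mod 3739)
1142·1942 = 2217764 ≡ 537 (mod 3739)
537 ≡ 537 (mod 3739); signature holds.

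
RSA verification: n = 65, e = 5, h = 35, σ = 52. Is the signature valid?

invalid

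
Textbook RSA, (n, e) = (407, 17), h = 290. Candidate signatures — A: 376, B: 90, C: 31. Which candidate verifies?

C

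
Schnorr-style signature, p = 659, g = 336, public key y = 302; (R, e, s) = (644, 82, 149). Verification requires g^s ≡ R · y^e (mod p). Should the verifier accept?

g^s mod p:
Squares mod 659: 336^1≡336, 336^2≡207, 336^4≡14, 336^8≡196, 336^16≡194, 336^32≡73, 336^64≡57, 336^128≡613
149 = 128 + 16 + 4 + 1, so 336^149 ≡ 613·194·14·336 ≡ 463 (mod 659)
R · y^e mod p:
Squares mod 659: 302^1≡302, 302^2≡262, 302^4≡108, 302^8≡461, 302^16≡323, 302^32≡207, 302^64≡14
82 = 64 + 16 + 2, so 302^82 ≡ 14·323·262 ≡ 541 (mod 659)
644·541 = 348404 ≡ 452 (mod 659)
463 ≠ 452; the check fails.

reject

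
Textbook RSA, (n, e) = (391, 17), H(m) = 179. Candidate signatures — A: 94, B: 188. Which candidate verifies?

Candidate A: Squares mod 391: 94^1≡94, 94^2≡234, 94^4≡16, 94^8≡256, 94^16≡239; 17 = 16 + 1, so 94^17 ≡ 239·94 ≡ 179 (mod 391)
  → matches H(m) = 179
Candidate B: Squares mod 391: 188^1≡188, 188^2≡154, 188^4≡256, 188^8≡239, 188^16≡35; 17 = 16 + 1, so 188^17 ≡ 35·188 ≡ 324 (mod 391)

A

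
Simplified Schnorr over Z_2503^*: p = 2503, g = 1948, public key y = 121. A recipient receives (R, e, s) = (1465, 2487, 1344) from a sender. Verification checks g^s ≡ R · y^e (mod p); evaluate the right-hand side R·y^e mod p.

1996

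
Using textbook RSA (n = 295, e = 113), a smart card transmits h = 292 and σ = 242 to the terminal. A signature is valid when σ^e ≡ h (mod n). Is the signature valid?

valid

σ^2 ≡ 242^2 = 58564 ≡ 154
σ^4 ≡ 154^2 = 23716 ≡ 116
σ^8 ≡ 116^2 = 13456 ≡ 181
σ^16 ≡ 181^2 = 32761 ≡ 16
σ^32 ≡ 16^2 = 256
σ^64 ≡ 256^2 = 65536 ≡ 46
113 = 64 + 32 + 16 + 1, so σ^113 ≡ 46·256·16·242 ≡ 292 (mod 295)
σ^113 mod 295 = 292 matches h.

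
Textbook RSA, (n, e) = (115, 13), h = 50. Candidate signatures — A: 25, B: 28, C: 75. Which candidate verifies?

A

Candidate A: Squares mod 115: 25^1≡25, 25^2≡50, 25^4≡85, 25^8≡95; 13 = 8 + 4 + 1, so 25^13 ≡ 95·85·25 ≡ 50 (mod 115)
  → matches h = 50
Candidate B: Squares mod 115: 28^1≡28, 28^2≡94, 28^4≡96, 28^8≡16; 13 = 8 + 4 + 1, so 28^13 ≡ 16·96·28 ≡ 113 (mod 115)
Candidate C: Squares mod 115: 75^1≡75, 75^2≡105, 75^4≡100, 75^8≡110; 13 = 8 + 4 + 1, so 75^13 ≡ 110·100·75 ≡ 105 (mod 115)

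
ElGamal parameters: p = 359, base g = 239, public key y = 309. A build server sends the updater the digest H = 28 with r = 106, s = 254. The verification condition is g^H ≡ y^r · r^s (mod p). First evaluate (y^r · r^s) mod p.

309^2 = 95481 ≡ 346
309^4 ≡ 346^2 = 119716 ≡ 169
309^8 ≡ 169^2 = 28561 ≡ 200
309^16 ≡ 200^2 = 40000 ≡ 151
309^32 ≡ 151^2 = 22801 ≡ 184
309^64 ≡ 184^2 = 33856 ≡ 110
106 = 64 + 32 + 8 + 2, so 309^106 ≡ 110·184·200·346 ≡ 15 (mod 359)
106^2 = 11236 ≡ 107
106^4 ≡ 107^2 = 11449 ≡ 320
106^8 ≡ 320^2 = 102400 ≡ 85
106^16 ≡ 85^2 = 7225 ≡ 45
106^32 ≡ 45^2 = 2025 ≡ 230
106^64 ≡ 230^2 = 52900 ≡ 127
106^128 ≡ 127^2 = 16129 ≡ 333
254 = 128 + 64 + 32 + 16 + 8 + 4 + 2, so 106^254 ≡ 333·127·230·45·85·320·107 ≡ 60 (mod 359)
y^r · r^s ≡ 15·60 = 900 ≡ 182 (mod 359)

182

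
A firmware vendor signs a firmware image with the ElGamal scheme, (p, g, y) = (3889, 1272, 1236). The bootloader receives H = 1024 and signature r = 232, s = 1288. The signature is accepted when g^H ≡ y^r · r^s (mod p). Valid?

yes

Left side g^H mod p:
1272^1024 mod 3889 = 3731
Right side y^r · r^s mod p:
1236^232 mod 3889 = 1691
232^1288 mod 3889 = 85
1691·85 = 143735 ≡ 3731 (mod 3889)
3731 ≡ 3731 (mod 3889), so the signature is genuine.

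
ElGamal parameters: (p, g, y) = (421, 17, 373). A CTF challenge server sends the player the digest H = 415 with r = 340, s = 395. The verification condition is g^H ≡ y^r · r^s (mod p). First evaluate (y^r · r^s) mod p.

299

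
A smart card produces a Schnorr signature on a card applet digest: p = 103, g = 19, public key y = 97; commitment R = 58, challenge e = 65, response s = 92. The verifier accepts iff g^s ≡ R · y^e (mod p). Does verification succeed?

g^s mod p:
19^92 mod 103 = 32
R · y^e mod p:
97^65 mod 103 = 15
58·15 = 870 ≡ 46 (mod 103)
32 ≠ 46; the check fails.

fails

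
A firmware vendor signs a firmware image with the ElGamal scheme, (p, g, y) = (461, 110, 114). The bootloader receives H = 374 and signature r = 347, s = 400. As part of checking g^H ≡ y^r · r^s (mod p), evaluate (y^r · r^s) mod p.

88

114^2 = 12996 ≡ 88
114^4 ≡ 88^2 = 7744 ≡ 368
114^8 ≡ 368^2 = 135424 ≡ 351
114^16 ≡ 351^2 = 123201 ≡ 114
114^32 ≡ 114^2 = 12996 ≡ 88
114^64 ≡ 88^2 = 7744 ≡ 368
114^128 ≡ 368^2 = 135424 ≡ 351
114^256 ≡ 351^2 = 123201 ≡ 114
347 = 256 + 64 + 16 + 8 + 2 + 1, so 114^347 ≡ 114·368·114·351·88·114 ≡ 88 (mod 461)
347^2 = 120409 ≡ 88
347^4 ≡ 88^2 = 7744 ≡ 368
347^8 ≡ 368^2 = 135424 ≡ 351
347^16 ≡ 351^2 = 123201 ≡ 114
347^32 ≡ 114^2 = 12996 ≡ 88
347^64 ≡ 88^2 = 7744 ≡ 368
347^128 ≡ 368^2 = 135424 ≡ 351
347^256 ≡ 351^2 = 123201 ≡ 114
400 = 256 + 128 + 16, so 347^400 ≡ 114·351·114 ≡ 1 (mod 461)
y^r · r^s ≡ 88·1 = 88 ≡ 88 (mod 461)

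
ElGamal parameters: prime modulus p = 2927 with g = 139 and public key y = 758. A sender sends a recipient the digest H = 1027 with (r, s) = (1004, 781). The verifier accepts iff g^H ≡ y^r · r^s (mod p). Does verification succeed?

Left side g^H mod p:
Squares mod 2927: 139^1≡139, 139^2≡1759, 139^4≡242, 139^8≡24, 139^16≡576, 139^32≡1025, 139^64≡2759, 139^128≡1881, 139^256≡2345, 139^512≡2119, 139^1024≡143
1027 = 1024 + 2 + 1, so 139^1027 ≡ 143·1759·139 ≡ 628 (mod 2927)
Right side y^r · r^s mod p:
Squares mod 2927: 758^1≡758, 758^2≡872, 758^4≡2291, 758^8≡570, 758^16≡3, 758^32≡9, 758^64≡81, 758^128≡707, 758^256≡2259, 758^512≡1320
1004 = 512 + 256 + 128 + 64 + 32 + 8 + 4, so 758^1004 ≡ 1320·2259·707·81·9·570·2291 ≡ 357 (mod 2927)
Squares mod 2927: 1004^1≡1004, 1004^2≡1128, 1004^4≡2066, 1004^8≡790, 1004^16≡649, 1004^32≡2640, 1004^64≡413, 1004^128≡803, 1004^256≡869, 1004^512≡2922
781 = 512 + 256 + 8 + 4 + 1, so 1004^781 ≡ 2922·869·790·2066·1004 ≡ 1166 (mod 2927)
357·1166 = 416262 ≡ 628 (mod 2927)
628 ≡ 628 (mod 2927), so the signature is genuine.

passes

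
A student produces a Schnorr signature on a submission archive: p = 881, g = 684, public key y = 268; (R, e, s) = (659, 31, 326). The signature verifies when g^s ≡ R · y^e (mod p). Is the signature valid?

g^s mod p:
684^2 = 467856 ≡ 45
684^4 ≡ 45^2 = 2025 ≡ 263
684^8 ≡ 263^2 = 69169 ≡ 451
684^16 ≡ 451^2 = 203401 ≡ 771
684^32 ≡ 771^2 = 594441 ≡ 647
684^64 ≡ 647^2 = 418609 ≡ 134
684^128 ≡ 134^2 = 17956 ≡ 336
684^256 ≡ 336^2 = 112896 ≡ 128
326 = 256 + 64 + 4 + 2, so 684^326 ≡ 128·134·263·45 ≡ 67 (mod 881)
R · y^e mod p:
268^2 = 71824 ≡ 463
268^4 ≡ 463^2 = 214369 ≡ 286
268^8 ≡ 286^2 = 81796 ≡ 744
268^16 ≡ 744^2 = 553536 ≡ 268
31 = 16 + 8 + 4 + 2 + 1, so 268^31 ≡ 268·744·286·463·268 ≡ 268 (mod 881)
659·268 = 176612 ≡ 412 (mod 881)
67 ≠ 412; the check fails.

invalid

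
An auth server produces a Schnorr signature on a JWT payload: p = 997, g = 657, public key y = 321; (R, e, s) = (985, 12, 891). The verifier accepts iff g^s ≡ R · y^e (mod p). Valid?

g^s mod p:
657^2 = 431649 ≡ 945
657^4 ≡ 945^2 = 893025 ≡ 710
657^8 ≡ 710^2 = 504100 ≡ 615
657^16 ≡ 615^2 = 378225 ≡ 362
657^32 ≡ 362^2 = 131044 ≡ 437
657^64 ≡ 437^2 = 190969 ≡ 542
657^128 ≡ 542^2 = 293764 ≡ 646
657^256 ≡ 646^2 = 417316 ≡ 570
657^512 ≡ 570^2 = 324900 ≡ 875
891 = 512 + 256 + 64 + 32 + 16 + 8 + 2 + 1, so 657^891 ≡ 875·570·542·437·362·615·945·657 ≡ 554 (mod 997)
R · y^e mod p:
321^2 = 103041 ≡ 350
321^4 ≡ 350^2 = 122500 ≡ 866
321^8 ≡ 866^2 = 749956 ≡ 212
12 = 8 + 4, so 321^12 ≡ 212·866 ≡ 144 (mod 997)
985·144 = 141840 ≡ 266 (mod 997)
554 ≠ 266; the check fails.

no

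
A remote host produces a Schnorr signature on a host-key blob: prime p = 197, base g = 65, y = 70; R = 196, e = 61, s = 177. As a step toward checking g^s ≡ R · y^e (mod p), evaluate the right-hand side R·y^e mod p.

96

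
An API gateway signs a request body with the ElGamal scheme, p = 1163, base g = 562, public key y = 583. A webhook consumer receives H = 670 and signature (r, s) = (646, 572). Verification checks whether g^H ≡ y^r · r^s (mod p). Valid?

Left side g^H mod p:
562^2 = 315844 ≡ 671
562^4 ≡ 671^2 = 450241 ≡ 160
562^8 ≡ 160^2 = 25600 ≡ 14
562^16 ≡ 14^2 = 196
562^32 ≡ 196^2 = 38416 ≡ 37
562^64 ≡ 37^2 = 1369 ≡ 206
562^128 ≡ 206^2 = 42436 ≡ 568
562^256 ≡ 568^2 = 322624 ≡ 473
562^512 ≡ 473^2 = 223729 ≡ 433
670 = 512 + 128 + 16 + 8 + 4 + 2, so 562^670 ≡ 433·568·196·14·160·671 ≡ 897 (mod 1163)
Right side y^r · r^s mod p:
583^2 = 339889 ≡ 293
583^4 ≡ 293^2 = 85849 ≡ 950
583^8 ≡ 950^2 = 902500 ≡ 12
583^16 ≡ 12^2 = 144
583^32 ≡ 144^2 = 20736 ≡ 965
583^64 ≡ 965^2 = 931225 ≡ 825
583^128 ≡ 825^2 = 680625 ≡ 270
583^256 ≡ 270^2 = 72900 ≡ 794
583^512 ≡ 794^2 = 630436 ≡ 90
646 = 512 + 128 + 4 + 2, so 583^646 ≡ 90·270·950·293 ≡ 507 (mod 1163)
646^2 = 417316 ≡ 962
646^4 ≡ 962^2 = 925444 ≡ 859
646^8 ≡ 859^2 = 737881 ≡ 539
646^16 ≡ 539^2 = 290521 ≡ 934
646^32 ≡ 934^2 = 872356 ≡ 106
646^64 ≡ 106^2 = 11236 ≡ 769
646^128 ≡ 769^2 = 591361 ≡ 557
646^256 ≡ 557^2 = 310249 ≡ 891
646^512 ≡ 891^2 = 793881 ≡ 715
572 = 512 + 32 + 16 + 8 + 4, so 646^572 ≡ 715·106·934·539·859 ≡ 766 (mod 1163)
507·766 = 388362 ≡ 1083 (mod 1163)
897 ≠ 1083, so verification fails.

no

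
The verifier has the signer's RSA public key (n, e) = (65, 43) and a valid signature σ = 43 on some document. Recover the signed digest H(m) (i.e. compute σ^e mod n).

17

σ^43 mod 65 = 17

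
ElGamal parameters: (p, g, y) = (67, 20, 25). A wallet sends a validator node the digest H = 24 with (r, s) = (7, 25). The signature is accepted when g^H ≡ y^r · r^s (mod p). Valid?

no

Left side g^H mod p:
20^2 = 400 ≡ 65
20^4 ≡ 65^2 = 4225 ≡ 4
20^8 ≡ 4^2 = 16
20^16 ≡ 16^2 = 256 ≡ 55
24 = 16 + 8, so 20^24 ≡ 55·16 ≡ 9 (mod 67)
Right side y^r · r^s mod p:
25^2 = 625 ≡ 22
25^4 ≡ 22^2 = 484 ≡ 15
7 = 4 + 2 + 1, so 25^7 ≡ 15·22·25 ≡ 9 (mod 67)
7^2 = 49
7^4 ≡ 49^2 = 2401 ≡ 56
7^8 ≡ 56^2 = 3136 ≡ 54
7^16 ≡ 54^2 = 2916 ≡ 35
25 = 16 + 8 + 1, so 7^25 ≡ 35·54·7 ≡ 31 (mod 67)
9·31 = 279 ≡ 11 (mod 67)
9 ≠ 11, so verification fails.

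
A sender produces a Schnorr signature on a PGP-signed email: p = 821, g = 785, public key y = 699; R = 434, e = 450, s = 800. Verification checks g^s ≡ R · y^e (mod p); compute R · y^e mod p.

515

699^2 = 488601 ≡ 106
699^4 ≡ 106^2 = 11236 ≡ 563
699^8 ≡ 563^2 = 316969 ≡ 63
699^16 ≡ 63^2 = 3969 ≡ 685
699^32 ≡ 685^2 = 469225 ≡ 434
699^64 ≡ 434^2 = 188356 ≡ 347
699^128 ≡ 347^2 = 120409 ≡ 543
699^256 ≡ 543^2 = 294849 ≡ 110
450 = 256 + 128 + 64 + 2, so 699^450 ≡ 110·543·347·106 ≡ 249 (mod 821)
R · y^e ≡ 434·249 = 108066 ≡ 515 (mod 821)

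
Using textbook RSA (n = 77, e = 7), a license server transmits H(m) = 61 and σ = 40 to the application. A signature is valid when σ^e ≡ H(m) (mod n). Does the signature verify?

σ^7 mod 77 = 61
Since 61 equals the digest 61, verification succeeds.

verifies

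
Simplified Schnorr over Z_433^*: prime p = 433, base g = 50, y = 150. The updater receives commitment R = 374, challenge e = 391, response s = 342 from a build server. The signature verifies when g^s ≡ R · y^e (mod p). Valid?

no

g^s mod p:
50^2 = 2500 ≡ 335
50^4 ≡ 335^2 = 112225 ≡ 78
50^8 ≡ 78^2 = 6084 ≡ 22
50^16 ≡ 22^2 = 484 ≡ 51
50^32 ≡ 51^2 = 2601 ≡ 3
50^64 ≡ 3^2 = 9
50^128 ≡ 9^2 = 81
50^256 ≡ 81^2 = 6561 ≡ 66
342 = 256 + 64 + 16 + 4 + 2, so 50^342 ≡ 66·9·51·78·335 ≡ 198 (mod 433)
R · y^e mod p:
150^2 = 22500 ≡ 417
150^4 ≡ 417^2 = 173889 ≡ 256
150^8 ≡ 256^2 = 65536 ≡ 153
150^16 ≡ 153^2 = 23409 ≡ 27
150^32 ≡ 27^2 = 729 ≡ 296
150^64 ≡ 296^2 = 87616 ≡ 150
150^128 ≡ 150^2 = 22500 ≡ 417
150^256 ≡ 417^2 = 173889 ≡ 256
391 = 256 + 128 + 4 + 2 + 1, so 150^391 ≡ 256·417·256·417·150 ≡ 256 (mod 433)
374·256 = 95744 ≡ 51 (mod 433)
198 ≠ 51; the check fails.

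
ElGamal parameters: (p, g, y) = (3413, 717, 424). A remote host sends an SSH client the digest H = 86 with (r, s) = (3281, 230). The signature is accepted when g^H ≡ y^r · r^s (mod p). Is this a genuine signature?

genuine

Left side g^H mod p:
717^2 = 514089 ≡ 2139
717^4 ≡ 2139^2 = 4575321 ≡ 1901
717^8 ≡ 1901^2 = 3613801 ≡ 2847
717^16 ≡ 2847^2 = 8105409 ≡ 2947
717^32 ≡ 2947^2 = 8684809 ≡ 2137
717^64 ≡ 2137^2 = 4566769 ≡ 175
86 = 64 + 16 + 4 + 2, so 717^86 ≡ 175·2947·1901·2139 ≡ 2813 (mod 3413)
Right side y^r · r^s mod p:
424^2 = 179776 ≡ 2300
424^4 ≡ 2300^2 = 5290000 ≡ 3263
424^8 ≡ 3263^2 = 10647169 ≡ 2022
424^16 ≡ 2022^2 = 4088484 ≡ 3123
424^32 ≡ 3123^2 = 9753129 ≡ 2188
424^64 ≡ 2188^2 = 4787344 ≡ 2318
424^128 ≡ 2318^2 = 5373124 ≡ 1062
424^256 ≡ 1062^2 = 1127844 ≡ 1554
424^512 ≡ 1554^2 = 2414916 ≡ 1925
424^1024 ≡ 1925^2 = 3705625 ≡ 2520
424^2048 ≡ 2520^2 = 6350400 ≡ 2220
3281 = 2048 + 1024 + 128 + 64 + 16 + 1, so 424^3281 ≡ 2220·2520·1062·2318·3123·424 ≡ 1008 (mod 3413)
3281^2 = 10764961 ≡ 359
3281^4 ≡ 359^2 = 128881 ≡ 2600
3281^8 ≡ 2600^2 = 6760000 ≡ 2260
3281^16 ≡ 2260^2 = 5107600 ≡ 1752
3281^32 ≡ 1752^2 = 3069504 ≡ 1217
3281^64 ≡ 1217^2 = 1481089 ≡ 3260
3281^128 ≡ 3260^2 = 10627600 ≡ 2931
230 = 128 + 64 + 32 + 4 + 2, so 3281^230 ≡ 2931·3260·1217·2600·359 ≡ 2356 (mod 3413)
1008·2356 = 2374848 ≡ 2813 (mod 3413)
2813 ≡ 2813 (mod 3413), so the signature is genuine.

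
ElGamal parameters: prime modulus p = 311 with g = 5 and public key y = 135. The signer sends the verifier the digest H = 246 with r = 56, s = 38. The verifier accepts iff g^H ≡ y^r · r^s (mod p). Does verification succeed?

passes

Left side g^H mod p:
Squares mod 311: 5^1≡5, 5^2≡25, 5^4≡3, 5^8≡9, 5^16≡81, 5^32≡30, 5^64≡278, 5^128≡156
246 = 128 + 64 + 32 + 16 + 4 + 2, so 5^246 ≡ 156·278·30·81·3·25 ≡ 245 (mod 311)
Right side y^r · r^s mod p:
Squares mod 311: 135^1≡135, 135^2≡187, 135^4≡137, 135^8≡109, 135^16≡63, 135^32≡237
56 = 32 + 16 + 8, so 135^56 ≡ 237·63·109 ≡ 16 (mod 311)
Squares mod 311: 56^1≡56, 56^2≡26, 56^4≡54, 56^8≡117, 56^16≡5, 56^32≡25
38 = 32 + 4 + 2, so 56^38 ≡ 25·54·26 ≡ 268 (mod 311)
16·268 = 4288 ≡ 245 (mod 311)
245 ≡ 245 (mod 311), so the signature is genuine.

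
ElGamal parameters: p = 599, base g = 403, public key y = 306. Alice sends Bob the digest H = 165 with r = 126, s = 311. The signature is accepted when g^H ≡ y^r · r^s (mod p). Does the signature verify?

Left side g^H mod p:
403^165 mod 599 = 388
Right side y^r · r^s mod p:
306^126 mod 599 = 506
126^311 mod 599 = 46
506·46 = 23276 ≡ 514 (mod 599)
388 ≠ 514, so verification fails.

does not verify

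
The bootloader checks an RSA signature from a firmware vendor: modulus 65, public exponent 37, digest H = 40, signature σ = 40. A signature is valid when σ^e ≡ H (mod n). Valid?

σ^2 ≡ 40^2 = 1600 ≡ 40
σ^4 ≡ 40^2 = 1600 ≡ 40
σ^8 ≡ 40^2 = 1600 ≡ 40
σ^16 ≡ 40^2 = 1600 ≡ 40
σ^32 ≡ 40^2 = 1600 ≡ 40
37 = 32 + 4 + 1, so σ^37 ≡ 40·40·40 ≡ 40 (mod 65)
σ^37 mod 65 = 40 matches H.

yes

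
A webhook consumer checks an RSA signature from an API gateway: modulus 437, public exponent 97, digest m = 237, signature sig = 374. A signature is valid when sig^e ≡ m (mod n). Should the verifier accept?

reject

sig^2 ≡ 374^2 = 139876 ≡ 36
sig^4 ≡ 36^2 = 1296 ≡ 422
sig^8 ≡ 422^2 = 178084 ≡ 225
sig^16 ≡ 225^2 = 50625 ≡ 370
sig^32 ≡ 370^2 = 136900 ≡ 119
sig^64 ≡ 119^2 = 14161 ≡ 177
97 = 64 + 32 + 1, so sig^97 ≡ 177·119·374 ≡ 200 (mod 437)
sig^97 mod 437 = 200, but m = 237.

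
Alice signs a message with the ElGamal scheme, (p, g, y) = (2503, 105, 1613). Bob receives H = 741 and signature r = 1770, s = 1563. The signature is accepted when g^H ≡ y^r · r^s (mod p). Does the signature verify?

Left side g^H mod p:
105^2 = 11025 ≡ 1013
105^4 ≡ 1013^2 = 1026169 ≡ 2442
105^8 ≡ 2442^2 = 5963364 ≡ 1218
105^16 ≡ 1218^2 = 1483524 ≡ 1748
105^32 ≡ 1748^2 = 3055504 ≡ 1844
105^64 ≡ 1844^2 = 3400336 ≡ 1262
105^128 ≡ 1262^2 = 1592644 ≡ 736
105^256 ≡ 736^2 = 541696 ≡ 1048
105^512 ≡ 1048^2 = 1098304 ≡ 1990
741 = 512 + 128 + 64 + 32 + 4 + 1, so 105^741 ≡ 1990·736·1262·1844·2442·105 ≡ 768 (mod 2503)
Right side y^r · r^s mod p:
1613^2 = 2601769 ≡ 1152
1613^4 ≡ 1152^2 = 1327104 ≡ 514
1613^8 ≡ 514^2 = 264196 ≡ 1381
1613^16 ≡ 1381^2 = 1907161 ≡ 2378
1613^32 ≡ 2378^2 = 5654884 ≡ 607
1613^64 ≡ 607^2 = 368449 ≡ 508
1613^128 ≡ 508^2 = 258064 ≡ 255
1613^256 ≡ 255^2 = 65025 ≡ 2450
1613^512 ≡ 2450^2 = 6002500 ≡ 306
1613^1024 ≡ 306^2 = 93636 ≡ 1025
1770 = 1024 + 512 + 128 + 64 + 32 + 8 + 2, so 1613^1770 ≡ 1025·306·255·508·607·1381·1152 ≡ 712 (mod 2503)
1770^2 = 3132900 ≡ 1647
1770^4 ≡ 1647^2 = 2712609 ≡ 1860
1770^8 ≡ 1860^2 = 3459600 ≡ 454
1770^16 ≡ 454^2 = 206116 ≡ 870
1770^32 ≡ 870^2 = 756900 ≡ 994
1770^64 ≡ 994^2 = 988036 ≡ 1854
1770^128 ≡ 1854^2 = 3437316 ≡ 697
1770^256 ≡ 697^2 = 485809 ≡ 227
1770^512 ≡ 227^2 = 51529 ≡ 1469
1770^1024 ≡ 1469^2 = 2157961 ≡ 375
1563 = 1024 + 512 + 16 + 8 + 2 + 1, so 1770^1563 ≡ 375·1469·870·454·1647·1770 ≡ 1576 (mod 2503)
712·1576 = 1122112 ≡ 768 (mod 2503)
768 ≡ 768 (mod 2503), so the signature is genuine.

verifies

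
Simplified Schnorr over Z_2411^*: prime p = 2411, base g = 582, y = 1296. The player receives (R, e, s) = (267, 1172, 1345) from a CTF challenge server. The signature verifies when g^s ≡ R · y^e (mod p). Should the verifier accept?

g^s mod p:
582^2 = 338724 ≡ 1184
582^4 ≡ 1184^2 = 1401856 ≡ 1065
582^8 ≡ 1065^2 = 1134225 ≡ 1055
582^16 ≡ 1055^2 = 1113025 ≡ 1554
582^32 ≡ 1554^2 = 2414916 ≡ 1505
582^64 ≡ 1505^2 = 2265025 ≡ 1096
582^128 ≡ 1096^2 = 1201216 ≡ 538
582^256 ≡ 538^2 = 289444 ≡ 124
582^512 ≡ 124^2 = 15376 ≡ 910
582^1024 ≡ 910^2 = 828100 ≡ 1127
1345 = 1024 + 256 + 64 + 1, so 582^1345 ≡ 1127·124·1096·582 ≡ 2252 (mod 2411)
R · y^e mod p:
1296^2 = 1679616 ≡ 1560
1296^4 ≡ 1560^2 = 2433600 ≡ 901
1296^8 ≡ 901^2 = 811801 ≡ 1705
1296^16 ≡ 1705^2 = 2907025 ≡ 1770
1296^32 ≡ 1770^2 = 3132900 ≡ 1011
1296^64 ≡ 1011^2 = 1022121 ≡ 2268
1296^128 ≡ 2268^2 = 5143824 ≡ 1161
1296^256 ≡ 1161^2 = 1347921 ≡ 172
1296^512 ≡ 172^2 = 29584 ≡ 652
1296^1024 ≡ 652^2 = 425104 ≡ 768
1172 = 1024 + 128 + 16 + 4, so 1296^1172 ≡ 768·1161·1770·901 ≡ 1545 (mod 2411)
267·1545 = 412515 ≡ 234 (mod 2411)
2252 ≠ 234; the check fails.

reject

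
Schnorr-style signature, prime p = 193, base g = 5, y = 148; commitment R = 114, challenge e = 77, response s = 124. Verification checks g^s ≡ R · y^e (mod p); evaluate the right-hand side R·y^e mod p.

145

148^2 = 21904 ≡ 95
148^4 ≡ 95^2 = 9025 ≡ 147
148^8 ≡ 147^2 = 21609 ≡ 186
148^16 ≡ 186^2 = 34596 ≡ 49
148^32 ≡ 49^2 = 2401 ≡ 85
148^64 ≡ 85^2 = 7225 ≡ 84
77 = 64 + 8 + 4 + 1, so 148^77 ≡ 84·186·147·148 ≡ 91 (mod 193)
R · y^e ≡ 114·91 = 10374 ≡ 145 (mod 193)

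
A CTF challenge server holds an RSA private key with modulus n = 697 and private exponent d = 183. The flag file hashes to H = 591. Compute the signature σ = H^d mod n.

H^183 mod 697 = 89

89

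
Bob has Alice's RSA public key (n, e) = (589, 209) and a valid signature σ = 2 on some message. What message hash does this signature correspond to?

σ^2 ≡ 2^2 = 4
σ^4 ≡ 4^2 = 16
σ^8 ≡ 16^2 = 256
σ^16 ≡ 256^2 = 65536 ≡ 157
σ^32 ≡ 157^2 = 24649 ≡ 500
σ^64 ≡ 500^2 = 250000 ≡ 264
σ^128 ≡ 264^2 = 69696 ≡ 194
209 = 128 + 64 + 16 + 1, so σ^209 ≡ 194·264·157·2 ≡ 357 (mod 589)

357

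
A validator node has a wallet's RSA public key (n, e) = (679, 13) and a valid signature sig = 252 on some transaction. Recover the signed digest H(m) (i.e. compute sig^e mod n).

301

Squares mod 679: sig^1≡252, sig^2≡357, sig^4≡476, sig^8≡469
13 = 8 + 4 + 1, so sig^13 ≡ 469·476·252 ≡ 301 (mod 679)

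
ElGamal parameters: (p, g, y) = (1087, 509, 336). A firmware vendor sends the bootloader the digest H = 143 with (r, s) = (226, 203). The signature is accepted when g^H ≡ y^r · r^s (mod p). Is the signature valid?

Left side g^H mod p:
509^2 = 259081 ≡ 375
509^4 ≡ 375^2 = 140625 ≡ 402
509^8 ≡ 402^2 = 161604 ≡ 728
509^16 ≡ 728^2 = 529984 ≡ 615
509^32 ≡ 615^2 = 378225 ≡ 1036
509^64 ≡ 1036^2 = 1073296 ≡ 427
509^128 ≡ 427^2 = 182329 ≡ 800
143 = 128 + 8 + 4 + 2 + 1, so 509^143 ≡ 800·728·402·375·509 ≡ 390 (mod 1087)
Right side y^r · r^s mod p:
336^2 = 112896 ≡ 935
336^4 ≡ 935^2 = 874225 ≡ 277
336^8 ≡ 277^2 = 76729 ≡ 639
336^16 ≡ 639^2 = 408321 ≡ 696
336^32 ≡ 696^2 = 484416 ≡ 701
336^64 ≡ 701^2 = 491401 ≡ 77
336^128 ≡ 77^2 = 5929 ≡ 494
226 = 128 + 64 + 32 + 2, so 336^226 ≡ 494·77·701·935 ≡ 182 (mod 1087)
226^2 = 51076 ≡ 1074
226^4 ≡ 1074^2 = 1153476 ≡ 169
226^8 ≡ 169^2 = 28561 ≡ 299
226^16 ≡ 299^2 = 89401 ≡ 267
226^32 ≡ 267^2 = 71289 ≡ 634
226^64 ≡ 634^2 = 401956 ≡ 853
226^128 ≡ 853^2 = 727609 ≡ 406
203 = 128 + 64 + 8 + 2 + 1, so 226^203 ≡ 406·853·299·1074·226 ≡ 468 (mod 1087)
182·468 = 85176 ≡ 390 (mod 1087)
390 ≡ 390 (mod 1087), so the signature is genuine.

valid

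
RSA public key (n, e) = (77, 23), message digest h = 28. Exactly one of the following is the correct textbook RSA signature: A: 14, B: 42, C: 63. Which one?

Candidate A: Squares mod 77: 14^1≡14, 14^2≡42, 14^4≡70, 14^8≡49, 14^16≡14; 23 = 16 + 4 + 2 + 1, so 14^23 ≡ 14·70·42·14 ≡ 49 (mod 77)
Candidate B: Squares mod 77: 42^1≡42, 42^2≡70, 42^4≡49, 42^8≡14, 42^16≡42; 23 = 16 + 4 + 2 + 1, so 42^23 ≡ 42·49·70·42 ≡ 14 (mod 77)
Candidate C: Squares mod 77: 63^1≡63, 63^2≡42, 63^4≡70, 63^8≡49, 63^16≡14; 23 = 16 + 4 + 2 + 1, so 63^23 ≡ 14·70·42·63 ≡ 28 (mod 77)
  → matches h = 28

C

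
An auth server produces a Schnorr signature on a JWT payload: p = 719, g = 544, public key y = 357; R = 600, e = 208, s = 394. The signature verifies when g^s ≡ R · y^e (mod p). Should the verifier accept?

g^s mod p:
544^2 = 295936 ≡ 427
544^4 ≡ 427^2 = 182329 ≡ 422
544^8 ≡ 422^2 = 178084 ≡ 491
544^16 ≡ 491^2 = 241081 ≡ 216
544^32 ≡ 216^2 = 46656 ≡ 640
544^64 ≡ 640^2 = 409600 ≡ 489
544^128 ≡ 489^2 = 239121 ≡ 413
544^256 ≡ 413^2 = 170569 ≡ 166
394 = 256 + 128 + 8 + 2, so 544^394 ≡ 166·413·491·427 ≡ 434 (mod 719)
R · y^e mod p:
357^2 = 127449 ≡ 186
357^4 ≡ 186^2 = 34596 ≡ 84
357^8 ≡ 84^2 = 7056 ≡ 585
357^16 ≡ 585^2 = 342225 ≡ 700
357^32 ≡ 700^2 = 490000 ≡ 361
357^64 ≡ 361^2 = 130321 ≡ 182
357^128 ≡ 182^2 = 33124 ≡ 50
208 = 128 + 64 + 16, so 357^208 ≡ 50·182·700 ≡ 379 (mod 719)
600·379 = 227400 ≡ 196 (mod 719)
434 ≠ 196; the check fails.

reject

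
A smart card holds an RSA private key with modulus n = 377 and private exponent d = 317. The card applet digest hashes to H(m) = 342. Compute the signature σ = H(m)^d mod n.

(H(m))^2 ≡ 342^2 = 116964 ≡ 94
(H(m))^4 ≡ 94^2 = 8836 ≡ 165
(H(m))^8 ≡ 165^2 = 27225 ≡ 81
(H(m))^16 ≡ 81^2 = 6561 ≡ 152
(H(m))^32 ≡ 152^2 = 23104 ≡ 107
(H(m))^64 ≡ 107^2 = 11449 ≡ 139
(H(m))^128 ≡ 139^2 = 19321 ≡ 94
(H(m))^256 ≡ 94^2 = 8836 ≡ 165
317 = 256 + 32 + 16 + 8 + 4 + 1, so (H(m))^317 ≡ 165·107·152·81·165·342 ≡ 36 (mod 377)

36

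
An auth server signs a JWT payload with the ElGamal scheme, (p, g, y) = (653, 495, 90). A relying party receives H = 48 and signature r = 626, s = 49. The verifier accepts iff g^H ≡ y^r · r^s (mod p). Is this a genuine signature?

Left side g^H mod p:
495^48 mod 653 = 178
Right side y^r · r^s mod p:
90^626 mod 653 = 278
626^49 mod 653 = 592
278·592 = 164576 ≡ 20 (mod 653)
178 ≠ 20, so verification fails.

forged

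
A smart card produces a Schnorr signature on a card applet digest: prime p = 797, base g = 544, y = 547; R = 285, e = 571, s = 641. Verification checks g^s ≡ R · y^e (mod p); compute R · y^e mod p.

33

Squares mod 797: 547^1≡547, 547^2≡334, 547^4≡773, 547^8≡576, 547^16≡224, 547^32≡762, 547^64≡428, 547^128≡671, 547^256≡733, 547^512≡111
571 = 512 + 32 + 16 + 8 + 2 + 1, so 547^571 ≡ 111·762·224·576·334·547 ≡ 730 (mod 797)
R · y^e ≡ 285·730 = 208050 ≡ 33 (mod 797)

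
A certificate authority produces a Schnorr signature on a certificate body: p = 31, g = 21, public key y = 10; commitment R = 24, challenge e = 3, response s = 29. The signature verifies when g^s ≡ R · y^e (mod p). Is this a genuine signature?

g^s mod p:
21^2 = 441 ≡ 7
21^4 ≡ 7^2 = 49 ≡ 18
21^8 ≡ 18^2 = 324 ≡ 14
21^16 ≡ 14^2 = 196 ≡ 10
29 = 16 + 8 + 4 + 1, so 21^29 ≡ 10·14·18·21 ≡ 3 (mod 31)
R · y^e mod p:
10^2 = 100 ≡ 7
3 = 2 + 1, so 10^3 ≡ 7·10 ≡ 8 (mod 31)
24·8 = 192 ≡ 6 (mod 31)
3 ≠ 6; the check fails.

forged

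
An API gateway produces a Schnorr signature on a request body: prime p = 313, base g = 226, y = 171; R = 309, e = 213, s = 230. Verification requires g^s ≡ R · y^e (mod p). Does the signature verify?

g^s mod p:
226^2 = 51076 ≡ 57
226^4 ≡ 57^2 = 3249 ≡ 119
226^8 ≡ 119^2 = 14161 ≡ 76
226^16 ≡ 76^2 = 5776 ≡ 142
226^32 ≡ 142^2 = 20164 ≡ 132
226^64 ≡ 132^2 = 17424 ≡ 209
226^128 ≡ 209^2 = 43681 ≡ 174
230 = 128 + 64 + 32 + 4 + 2, so 226^230 ≡ 174·209·132·119·57 ≡ 192 (mod 313)
R · y^e mod p:
171^2 = 29241 ≡ 132
171^4 ≡ 132^2 = 17424 ≡ 209
171^8 ≡ 209^2 = 43681 ≡ 174
171^16 ≡ 174^2 = 30276 ≡ 228
171^32 ≡ 228^2 = 51984 ≡ 26
171^64 ≡ 26^2 = 676 ≡ 50
171^128 ≡ 50^2 = 2500 ≡ 309
213 = 128 + 64 + 16 + 4 + 1, so 171^213 ≡ 309·50·228·209·171 ≡ 265 (mod 313)
309·265 = 81885 ≡ 192 (mod 313)
192 ≡ 192 (mod 313); signature holds.

verifies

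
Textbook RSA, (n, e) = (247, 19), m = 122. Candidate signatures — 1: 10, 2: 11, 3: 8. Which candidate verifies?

3

Candidate 1: Squares mod 247: 10^1≡10, 10^2≡100, 10^4≡120, 10^8≡74, 10^16≡42; 19 = 16 + 2 + 1, so 10^19 ≡ 42·100·10 ≡ 10 (mod 247)
Candidate 2: Squares mod 247: 11^1≡11, 11^2≡121, 11^4≡68, 11^8≡178, 11^16≡68; 19 = 16 + 2 + 1, so 11^19 ≡ 68·121·11 ≡ 106 (mod 247)
Candidate 3: Squares mod 247: 8^1≡8, 8^2≡64, 8^4≡144, 8^8≡235, 8^16≡144; 19 = 16 + 2 + 1, so 8^19 ≡ 144·64·8 ≡ 122 (mod 247)
  → matches m = 122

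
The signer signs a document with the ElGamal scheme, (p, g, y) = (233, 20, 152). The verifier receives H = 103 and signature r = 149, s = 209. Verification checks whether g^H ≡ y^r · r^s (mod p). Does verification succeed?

passes

Left side g^H mod p:
20^2 = 400 ≡ 167
20^4 ≡ 167^2 = 27889 ≡ 162
20^8 ≡ 162^2 = 26244 ≡ 148
20^16 ≡ 148^2 = 21904 ≡ 2
20^32 ≡ 2^2 = 4
20^64 ≡ 4^2 = 16
103 = 64 + 32 + 4 + 2 + 1, so 20^103 ≡ 16·4·162·167·20 ≡ 194 (mod 233)
Right side y^r · r^s mod p:
152^2 = 23104 ≡ 37
152^4 ≡ 37^2 = 1369 ≡ 204
152^8 ≡ 204^2 = 41616 ≡ 142
152^16 ≡ 142^2 = 20164 ≡ 126
152^32 ≡ 126^2 = 15876 ≡ 32
152^64 ≡ 32^2 = 1024 ≡ 92
152^128 ≡ 92^2 = 8464 ≡ 76
149 = 128 + 16 + 4 + 1, so 152^149 ≡ 76·126·204·152 ≡ 204 (mod 233)
149^2 = 22201 ≡ 66
149^4 ≡ 66^2 = 4356 ≡ 162
149^8 ≡ 162^2 = 26244 ≡ 148
149^16 ≡ 148^2 = 21904 ≡ 2
149^32 ≡ 2^2 = 4
149^64 ≡ 4^2 = 16
149^128 ≡ 16^2 = 256 ≡ 23
209 = 128 + 64 + 16 + 1, so 149^209 ≡ 23·16·2·149 ≡ 154 (mod 233)
204·154 = 31416 ≡ 194 (mod 233)
194 ≡ 194 (mod 233), so the signature is genuine.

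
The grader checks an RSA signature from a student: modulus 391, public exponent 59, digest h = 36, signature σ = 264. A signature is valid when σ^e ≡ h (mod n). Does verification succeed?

fails

Squares mod 391: σ^1≡264, σ^2≡98, σ^4≡220, σ^8≡307, σ^16≡18, σ^32≡324
59 = 32 + 16 + 8 + 2 + 1, so σ^59 ≡ 324·18·307·98·264 ≡ 355 (mod 391)
The recovered value 355 does not match the digest 36.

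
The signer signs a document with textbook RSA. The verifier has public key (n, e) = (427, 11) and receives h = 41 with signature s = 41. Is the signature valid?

valid

Squares mod 427: s^1≡41, s^2≡400, s^4≡302, s^8≡253
11 = 8 + 2 + 1, so s^11 ≡ 253·400·41 ≡ 41 (mod 427)
41 = h, so the signature checks out.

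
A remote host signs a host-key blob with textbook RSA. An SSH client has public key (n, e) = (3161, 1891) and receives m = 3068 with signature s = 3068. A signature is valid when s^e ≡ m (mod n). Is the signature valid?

valid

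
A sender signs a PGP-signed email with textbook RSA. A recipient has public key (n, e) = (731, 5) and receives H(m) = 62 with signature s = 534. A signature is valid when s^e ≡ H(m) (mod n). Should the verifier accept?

s^2 ≡ 534^2 = 285156 ≡ 66
s^4 ≡ 66^2 = 4356 ≡ 701
5 = 4 + 1, so s^5 ≡ 701·534 ≡ 62 (mod 731)
62 = H(m), so the signature checks out.

accept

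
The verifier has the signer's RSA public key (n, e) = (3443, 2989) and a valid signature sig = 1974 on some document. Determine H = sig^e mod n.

1791

sig^2 ≡ 1974^2 = 3896676 ≡ 2643
sig^4 ≡ 2643^2 = 6985449 ≡ 3045
sig^8 ≡ 3045^2 = 9272025 ≡ 26
sig^16 ≡ 26^2 = 676
sig^32 ≡ 676^2 = 456976 ≡ 2500
sig^64 ≡ 2500^2 = 6250000 ≡ 955
sig^128 ≡ 955^2 = 912025 ≡ 3073
sig^256 ≡ 3073^2 = 9443329 ≡ 2623
sig^512 ≡ 2623^2 = 6880129 ≡ 1015
sig^1024 ≡ 1015^2 = 1030225 ≡ 768
sig^2048 ≡ 768^2 = 589824 ≡ 1071
2989 = 2048 + 512 + 256 + 128 + 32 + 8 + 4 + 1, so sig^2989 ≡ 1071·1015·2623·3073·2500·26·3045·1974 ≡ 1791 (mod 3443)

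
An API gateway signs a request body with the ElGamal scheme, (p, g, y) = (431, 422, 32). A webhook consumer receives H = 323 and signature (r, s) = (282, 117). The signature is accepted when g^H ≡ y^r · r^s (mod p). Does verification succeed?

passes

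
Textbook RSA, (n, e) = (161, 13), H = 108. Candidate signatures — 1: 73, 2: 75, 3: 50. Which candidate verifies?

Candidate 1: Squares mod 161: 73^1≡73, 73^2≡16, 73^4≡95, 73^8≡9; 13 = 8 + 4 + 1, so 73^13 ≡ 9·95·73 ≡ 108 (mod 161)
  → matches H = 108
Candidate 2: Squares mod 161: 75^1≡75, 75^2≡151, 75^4≡100, 75^8≡18; 13 = 8 + 4 + 1, so 75^13 ≡ 18·100·75 ≡ 82 (mod 161)
Candidate 3: Squares mod 161: 50^1≡50, 50^2≡85, 50^4≡141, 50^8≡78; 13 = 8 + 4 + 1, so 50^13 ≡ 78·141·50 ≡ 85 (mod 161)

1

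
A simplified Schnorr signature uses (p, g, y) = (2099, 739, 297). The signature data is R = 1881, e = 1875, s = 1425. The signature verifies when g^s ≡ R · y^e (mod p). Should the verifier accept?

g^s mod p:
739^2 = 546121 ≡ 381
739^4 ≡ 381^2 = 145161 ≡ 330
739^8 ≡ 330^2 = 108900 ≡ 1851
739^16 ≡ 1851^2 = 3426201 ≡ 633
739^32 ≡ 633^2 = 400689 ≡ 1879
739^64 ≡ 1879^2 = 3530641 ≡ 123
739^128 ≡ 123^2 = 15129 ≡ 436
739^256 ≡ 436^2 = 190096 ≡ 1186
739^512 ≡ 1186^2 = 1406596 ≡ 266
739^1024 ≡ 266^2 = 70756 ≡ 1489
1425 = 1024 + 256 + 128 + 16 + 1, so 739^1425 ≡ 1489·1186·436·633·739 ≡ 934 (mod 2099)
R · y^e mod p:
297^2 = 88209 ≡ 51
297^4 ≡ 51^2 = 2601 ≡ 502
297^8 ≡ 502^2 = 252004 ≡ 124
297^16 ≡ 124^2 = 15376 ≡ 683
297^32 ≡ 683^2 = 466489 ≡ 511
297^64 ≡ 511^2 = 261121 ≡ 845
297^128 ≡ 845^2 = 714025 ≡ 365
297^256 ≡ 365^2 = 133225 ≡ 988
297^512 ≡ 988^2 = 976144 ≡ 109
297^1024 ≡ 109^2 = 11881 ≡ 1386
1875 = 1024 + 512 + 256 + 64 + 16 + 2 + 1, so 297^1875 ≡ 1386·109·988·845·683·51·297 ≡ 92 (mod 2099)
1881·92 = 173052 ≡ 934 (mod 2099)
934 ≡ 934 (mod 2099); signature holds.

accept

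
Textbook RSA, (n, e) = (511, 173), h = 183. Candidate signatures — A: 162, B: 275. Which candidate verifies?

Candidate A: 162^2 = 26244 ≡ 183; 162^4 ≡ 183^2 = 33489 ≡ 274; 162^8 ≡ 274^2 = 75076 ≡ 470; 162^16 ≡ 470^2 = 220900 ≡ 148; 162^32 ≡ 148^2 = 21904 ≡ 442; 162^64 ≡ 442^2 = 195364 ≡ 162; 162^128 ≡ 162^2 = 26244 ≡ 183; 173 = 128 + 32 + 8 + 4 + 1, so 162^173 ≡ 183·442·470·274·162 ≡ 183 (mod 511)
  → matches h = 183
Candidate B: 275^2 = 75625 ≡ 508; 275^4 ≡ 508^2 = 258064 ≡ 9; 275^8 ≡ 9^2 = 81; 275^16 ≡ 81^2 = 6561 ≡ 429; 275^32 ≡ 429^2 = 184041 ≡ 81; 275^64 ≡ 81^2 = 6561 ≡ 429; 275^128 ≡ 429^2 = 184041 ≡ 81; 173 = 128 + 32 + 8 + 4 + 1, so 275^173 ≡ 81·81·81·9·275 ≡ 431 (mod 511)

A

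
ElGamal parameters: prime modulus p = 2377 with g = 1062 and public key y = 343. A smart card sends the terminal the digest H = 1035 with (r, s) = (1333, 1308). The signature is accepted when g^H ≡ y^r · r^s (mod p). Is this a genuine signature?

forged

Left side g^H mod p:
1062^1035 mod 2377 = 904
Right side y^r · r^s mod p:
343^1333 mod 2377 = 343
1333^1308 mod 2377 = 1987
343·1987 = 681541 ≡ 1719 (mod 2377)
904 ≠ 1719, so verification fails.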